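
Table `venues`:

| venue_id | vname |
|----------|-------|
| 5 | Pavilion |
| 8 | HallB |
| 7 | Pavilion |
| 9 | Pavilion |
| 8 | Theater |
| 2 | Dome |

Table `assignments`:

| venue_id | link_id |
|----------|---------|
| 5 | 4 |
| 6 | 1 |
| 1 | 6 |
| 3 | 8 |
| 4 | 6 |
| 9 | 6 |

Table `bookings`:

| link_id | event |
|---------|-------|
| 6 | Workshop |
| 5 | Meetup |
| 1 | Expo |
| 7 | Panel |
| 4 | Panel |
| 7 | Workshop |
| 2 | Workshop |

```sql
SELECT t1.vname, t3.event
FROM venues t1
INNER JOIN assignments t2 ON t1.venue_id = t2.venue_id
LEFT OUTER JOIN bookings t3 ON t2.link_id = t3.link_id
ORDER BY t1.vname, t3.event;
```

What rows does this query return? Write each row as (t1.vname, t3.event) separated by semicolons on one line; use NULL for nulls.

(Pavilion, Panel); (Pavilion, Workshop)

Evaluate left to right. First `venues t1 INNER JOIN assignments t2` on venue_id: 2 row(s).
Then LEFT JOIN `bookings t3` on link_id: each of those 2 rows is kept; rows whose t2.link_id has no match in t3 get NULL for t3's columns.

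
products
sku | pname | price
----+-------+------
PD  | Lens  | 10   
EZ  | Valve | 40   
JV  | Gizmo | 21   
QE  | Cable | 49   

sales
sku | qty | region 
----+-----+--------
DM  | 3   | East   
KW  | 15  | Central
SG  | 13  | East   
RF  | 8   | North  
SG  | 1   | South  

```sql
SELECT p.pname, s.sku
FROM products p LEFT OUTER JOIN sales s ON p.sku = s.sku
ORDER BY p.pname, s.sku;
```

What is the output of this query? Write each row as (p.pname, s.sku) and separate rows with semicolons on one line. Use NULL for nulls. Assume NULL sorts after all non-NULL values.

LEFT JOIN keeps every row from `products`; unmatched rows get NULL for `sales`'s columns.
Matching on p.sku = s.sku.
- sku=PD: no s row matches, row kept with s columns NULL.
- sku=EZ: no s row matches, row kept with s columns NULL.
- sku=JV: no s row matches, row kept with s columns NULL.
- sku=QE: no s row matches, row kept with s columns NULL.
After projecting and ordering:
p.pname | s.sku
Cable | NULL
Gizmo | NULL
Lens | NULL
Valve | NULL

(Cable, NULL); (Gizmo, NULL); (Lens, NULL); (Valve, NULL)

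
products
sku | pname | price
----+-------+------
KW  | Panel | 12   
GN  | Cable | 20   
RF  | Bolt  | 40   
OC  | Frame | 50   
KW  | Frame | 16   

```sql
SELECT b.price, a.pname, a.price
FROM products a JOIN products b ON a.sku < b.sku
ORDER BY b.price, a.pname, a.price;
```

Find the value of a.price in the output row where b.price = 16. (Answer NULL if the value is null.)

20

INNER JOIN keeps only pairs where the ON condition holds.
Matching on a.sku < b.sku.
Matched pairs: 9.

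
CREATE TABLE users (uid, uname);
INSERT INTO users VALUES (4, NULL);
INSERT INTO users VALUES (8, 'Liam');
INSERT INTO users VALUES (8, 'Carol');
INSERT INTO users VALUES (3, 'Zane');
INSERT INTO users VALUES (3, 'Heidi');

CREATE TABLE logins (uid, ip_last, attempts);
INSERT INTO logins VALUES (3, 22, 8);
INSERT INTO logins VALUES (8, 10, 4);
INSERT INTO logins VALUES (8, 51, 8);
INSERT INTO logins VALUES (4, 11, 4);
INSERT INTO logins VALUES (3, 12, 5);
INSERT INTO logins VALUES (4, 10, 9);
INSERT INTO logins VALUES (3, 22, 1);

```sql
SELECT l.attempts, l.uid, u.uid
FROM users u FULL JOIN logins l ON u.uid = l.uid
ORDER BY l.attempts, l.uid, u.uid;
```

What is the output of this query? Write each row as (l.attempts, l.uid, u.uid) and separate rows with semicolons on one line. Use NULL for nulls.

(1, 3, 3); (1, 3, 3); (4, 4, 4); (4, 8, 8); (4, 8, 8); (5, 3, 3); (5, 3, 3); (8, 3, 3); (8, 3, 3); (8, 8, 8); (8, 8, 8); (9, 4, 4)

FULL OUTER JOIN keeps every row from both sides; unmatched rows get NULL for the other side's columns.
Matching on u.uid = l.uid.
- u row (uid=4): matches 2 l row(s) → 2 output row(s).
- u row (uid=8): matches 2 l row(s) → 2 output row(s).
- u row (uid=8): matches 2 l row(s) → 2 output row(s).
- u row (uid=3): matches 3 l row(s) → 3 output row(s).
- u row (uid=3): matches 3 l row(s) → 3 output row(s).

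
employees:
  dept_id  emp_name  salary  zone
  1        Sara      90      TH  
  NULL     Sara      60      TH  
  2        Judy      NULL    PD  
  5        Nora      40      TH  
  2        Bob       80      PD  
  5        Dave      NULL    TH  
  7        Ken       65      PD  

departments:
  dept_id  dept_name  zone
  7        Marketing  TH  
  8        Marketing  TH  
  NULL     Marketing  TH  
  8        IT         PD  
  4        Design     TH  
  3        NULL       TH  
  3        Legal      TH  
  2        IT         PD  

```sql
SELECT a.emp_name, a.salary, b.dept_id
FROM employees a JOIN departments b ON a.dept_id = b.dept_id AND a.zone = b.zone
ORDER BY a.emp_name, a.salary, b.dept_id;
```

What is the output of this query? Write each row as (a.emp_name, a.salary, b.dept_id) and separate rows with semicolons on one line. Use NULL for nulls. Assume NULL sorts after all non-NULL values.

(Bob, 80, 2); (Judy, NULL, 2)

INNER JOIN keeps only pairs where the ON condition holds.
Matching on a.dept_id = b.dept_id AND a.zone = b.zone. A NULL in a compared column never satisfies the condition.
Matched pairs: 2.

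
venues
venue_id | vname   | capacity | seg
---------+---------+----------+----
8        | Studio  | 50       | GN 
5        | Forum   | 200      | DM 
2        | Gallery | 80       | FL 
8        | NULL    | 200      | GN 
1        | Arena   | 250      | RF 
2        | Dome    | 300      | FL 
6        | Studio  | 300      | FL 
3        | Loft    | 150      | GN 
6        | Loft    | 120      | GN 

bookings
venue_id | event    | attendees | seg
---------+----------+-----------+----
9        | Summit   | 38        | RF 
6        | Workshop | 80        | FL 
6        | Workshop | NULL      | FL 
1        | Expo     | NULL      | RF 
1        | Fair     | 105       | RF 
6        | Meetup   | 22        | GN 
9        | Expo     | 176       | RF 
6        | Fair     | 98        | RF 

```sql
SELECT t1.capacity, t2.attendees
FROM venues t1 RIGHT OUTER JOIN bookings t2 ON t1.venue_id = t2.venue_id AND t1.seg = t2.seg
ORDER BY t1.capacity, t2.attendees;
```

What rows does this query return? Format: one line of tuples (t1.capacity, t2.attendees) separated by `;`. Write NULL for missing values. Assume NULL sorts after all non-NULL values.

RIGHT JOIN keeps every row from `bookings`; unmatched rows get NULL for `venues`'s columns.
Matching on t1.venue_id = t2.venue_id AND t1.seg = t2.seg.
- t1 (venue_id=8, seg=GN) has no partner in t2.
- t1 (venue_id=5, seg=DM) has no partner in t2.
- t1 (venue_id=2, seg=FL) has no partner in t2.
- t1 (venue_id=8, seg=GN) has no partner in t2.
- t1 (venue_id=1, seg=RF) pairs with 2 row(s) of t2.
- t1 (venue_id=2, seg=FL) has no partner in t2.
- t1 (venue_id=6, seg=FL) pairs with 2 row(s) of t2.
- t1 (venue_id=3, seg=GN) has no partner in t2.
- t1 (venue_id=6, seg=GN) pairs with 1 row(s) of t2.
- 3 row(s) from t2 found no t1 partner → padded with NULL.
After projecting and ordering:
t1.capacity | t2.attendees
120 | 22
250 | 105
250 | NULL
300 | 80
300 | NULL
NULL | 38
NULL | 98
NULL | 176

(120, 22); (250, 105); (250, NULL); (300, 80); (300, NULL); (NULL, 38); (NULL, 98); (NULL, 176)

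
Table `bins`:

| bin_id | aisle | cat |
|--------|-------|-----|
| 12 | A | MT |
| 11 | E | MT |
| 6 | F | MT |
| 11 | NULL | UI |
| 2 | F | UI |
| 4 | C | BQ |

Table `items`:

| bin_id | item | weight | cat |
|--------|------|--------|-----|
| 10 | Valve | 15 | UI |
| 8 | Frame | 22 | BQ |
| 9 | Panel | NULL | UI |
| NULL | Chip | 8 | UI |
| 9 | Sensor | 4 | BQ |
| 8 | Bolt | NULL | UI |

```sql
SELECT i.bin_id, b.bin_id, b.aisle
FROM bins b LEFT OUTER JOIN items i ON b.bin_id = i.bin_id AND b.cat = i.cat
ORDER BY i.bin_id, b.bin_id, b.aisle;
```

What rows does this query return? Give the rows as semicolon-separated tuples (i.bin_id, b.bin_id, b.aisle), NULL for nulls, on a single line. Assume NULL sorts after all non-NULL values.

(NULL, 2, F); (NULL, 4, C); (NULL, 6, F); (NULL, 11, E); (NULL, 11, NULL); (NULL, 12, A)

LEFT JOIN keeps every row from `bins`; unmatched rows get NULL for `items`'s columns.
Matching on b.bin_id = i.bin_id AND b.cat = i.cat. A NULL in a compared column never satisfies the condition.
Matched pairs: 0; unmatched b rows kept: 6.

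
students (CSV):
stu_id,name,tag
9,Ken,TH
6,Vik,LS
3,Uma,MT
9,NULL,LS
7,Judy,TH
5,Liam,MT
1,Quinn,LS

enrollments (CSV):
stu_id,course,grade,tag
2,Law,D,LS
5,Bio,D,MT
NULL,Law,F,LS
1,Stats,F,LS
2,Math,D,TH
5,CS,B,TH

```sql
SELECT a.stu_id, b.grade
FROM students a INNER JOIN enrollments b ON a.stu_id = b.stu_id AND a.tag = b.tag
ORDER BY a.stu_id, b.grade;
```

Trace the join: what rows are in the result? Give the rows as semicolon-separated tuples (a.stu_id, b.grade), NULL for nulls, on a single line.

(1, F); (5, D)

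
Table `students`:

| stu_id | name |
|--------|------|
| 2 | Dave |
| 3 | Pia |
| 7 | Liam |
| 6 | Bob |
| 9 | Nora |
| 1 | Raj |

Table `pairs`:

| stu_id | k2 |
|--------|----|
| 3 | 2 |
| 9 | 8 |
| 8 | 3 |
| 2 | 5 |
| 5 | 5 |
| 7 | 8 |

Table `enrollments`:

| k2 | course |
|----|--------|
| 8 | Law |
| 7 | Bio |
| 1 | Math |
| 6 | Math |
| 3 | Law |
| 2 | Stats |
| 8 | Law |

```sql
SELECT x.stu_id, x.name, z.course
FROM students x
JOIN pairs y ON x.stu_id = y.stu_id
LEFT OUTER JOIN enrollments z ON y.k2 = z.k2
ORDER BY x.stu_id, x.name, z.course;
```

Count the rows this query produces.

6

Step 1 — x INNER JOIN y on stu_id → 4 row(s).
Then LEFT JOIN `enrollments z` on k2: each of those 4 rows is kept; rows whose y.k2 has no match in z get NULL for z's columns.
Result: 6 row(s).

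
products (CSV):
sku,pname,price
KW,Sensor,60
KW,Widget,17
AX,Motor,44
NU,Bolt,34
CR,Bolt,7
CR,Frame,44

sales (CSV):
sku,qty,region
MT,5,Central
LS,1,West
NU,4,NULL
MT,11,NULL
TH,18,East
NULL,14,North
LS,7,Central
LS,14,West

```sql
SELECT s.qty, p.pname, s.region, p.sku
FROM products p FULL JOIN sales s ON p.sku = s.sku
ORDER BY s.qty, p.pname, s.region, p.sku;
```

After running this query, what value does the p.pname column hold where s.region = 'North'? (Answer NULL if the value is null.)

FULL OUTER JOIN keeps every row from both sides; unmatched rows get NULL for the other side's columns.
Matching on p.sku = s.sku. A NULL in a compared column never satisfies the condition.
- p (sku=KW) has no partner → padded with NULL.
- p (sku=KW) has no partner → padded with NULL.
- p (sku=AX) has no partner → padded with NULL.
- p (sku=NU) pairs with 1 row(s) of s.
- p (sku=CR) has no partner → padded with NULL.
- p (sku=CR) has no partner → padded with NULL.
- 7 row(s) from s found no p partner → padded with NULL.

NULL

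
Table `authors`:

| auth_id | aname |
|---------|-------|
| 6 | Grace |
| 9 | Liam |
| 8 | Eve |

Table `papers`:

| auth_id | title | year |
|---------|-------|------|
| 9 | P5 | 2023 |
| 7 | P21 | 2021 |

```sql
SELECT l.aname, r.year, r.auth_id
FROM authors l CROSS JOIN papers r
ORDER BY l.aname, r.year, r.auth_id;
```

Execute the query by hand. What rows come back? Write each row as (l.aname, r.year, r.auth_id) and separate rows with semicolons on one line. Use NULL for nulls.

(Eve, 2021, 7); (Eve, 2023, 9); (Grace, 2021, 7); (Grace, 2023, 9); (Liam, 2021, 7); (Liam, 2023, 9)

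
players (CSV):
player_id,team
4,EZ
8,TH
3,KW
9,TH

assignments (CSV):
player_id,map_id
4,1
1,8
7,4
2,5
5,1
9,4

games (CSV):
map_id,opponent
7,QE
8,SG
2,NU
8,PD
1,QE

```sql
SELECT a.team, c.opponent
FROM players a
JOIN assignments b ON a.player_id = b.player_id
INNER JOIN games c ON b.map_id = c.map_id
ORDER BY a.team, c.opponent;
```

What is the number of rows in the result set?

Joins associate left-to-right: players INNER JOIN assignments on player_id gives 2 intermediate row(s).
Then INNER JOIN `games c` on map_id: keep only rows whose b.map_id appears in c.
Result: 1 row(s).

1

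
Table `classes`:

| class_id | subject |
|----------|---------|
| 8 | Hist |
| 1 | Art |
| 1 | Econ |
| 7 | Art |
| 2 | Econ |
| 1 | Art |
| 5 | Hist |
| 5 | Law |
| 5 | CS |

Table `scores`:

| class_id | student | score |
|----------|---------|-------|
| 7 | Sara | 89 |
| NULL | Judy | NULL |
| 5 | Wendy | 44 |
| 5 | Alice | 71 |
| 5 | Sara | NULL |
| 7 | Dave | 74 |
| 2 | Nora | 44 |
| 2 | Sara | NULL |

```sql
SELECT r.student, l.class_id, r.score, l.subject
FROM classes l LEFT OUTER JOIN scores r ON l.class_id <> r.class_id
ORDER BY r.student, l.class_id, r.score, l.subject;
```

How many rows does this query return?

50

LEFT JOIN keeps every row from `classes`; unmatched rows get NULL for `scores`'s columns.
Matching on l.class_id <> r.class_id. A NULL in a compared column never satisfies the condition.
Matched pairs: 50; unmatched l rows kept: 0.
Total: 50 rows.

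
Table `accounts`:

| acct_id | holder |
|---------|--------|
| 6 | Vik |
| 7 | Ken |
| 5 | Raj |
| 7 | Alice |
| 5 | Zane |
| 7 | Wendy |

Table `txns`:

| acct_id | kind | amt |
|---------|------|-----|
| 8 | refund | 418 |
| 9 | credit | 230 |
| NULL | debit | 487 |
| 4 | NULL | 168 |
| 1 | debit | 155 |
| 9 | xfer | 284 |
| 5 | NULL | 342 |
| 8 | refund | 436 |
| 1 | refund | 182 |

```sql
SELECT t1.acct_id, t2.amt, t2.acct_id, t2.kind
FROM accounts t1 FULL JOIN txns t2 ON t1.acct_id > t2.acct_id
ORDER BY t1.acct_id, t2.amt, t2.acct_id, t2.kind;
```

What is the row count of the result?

FULL OUTER JOIN keeps every row from both sides; unmatched rows get NULL for the other side's columns.
Matching on t1.acct_id > t2.acct_id. A NULL in a compared column never satisfies the condition.
- t1 (acct_id=6) pairs with 4 row(s) of t2.
- t1 (acct_id=7) pairs with 4 row(s) of t2.
- t1 (acct_id=5) pairs with 3 row(s) of t2.
- t1 (acct_id=7) pairs with 4 row(s) of t2.
- t1 (acct_id=5) pairs with 3 row(s) of t2.
- t1 (acct_id=7) pairs with 4 row(s) of t2.
- plus 5 unmatched t2 row(s), each kept with NULL t1 columns.
Total: 22 matched + 5 padded = 27 rows.

27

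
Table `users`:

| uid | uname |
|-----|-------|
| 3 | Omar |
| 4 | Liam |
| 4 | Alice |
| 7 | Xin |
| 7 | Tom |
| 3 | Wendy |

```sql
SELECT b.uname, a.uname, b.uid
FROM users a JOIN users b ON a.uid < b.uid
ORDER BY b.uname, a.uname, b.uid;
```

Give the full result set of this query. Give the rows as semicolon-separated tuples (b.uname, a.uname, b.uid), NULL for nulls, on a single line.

(Alice, Omar, 4); (Alice, Wendy, 4); (Liam, Omar, 4); (Liam, Wendy, 4); (Tom, Alice, 7); (Tom, Liam, 7); (Tom, Omar, 7); (Tom, Wendy, 7); (Xin, Alice, 7); (Xin, Liam, 7); (Xin, Omar, 7); (Xin, Wendy, 7)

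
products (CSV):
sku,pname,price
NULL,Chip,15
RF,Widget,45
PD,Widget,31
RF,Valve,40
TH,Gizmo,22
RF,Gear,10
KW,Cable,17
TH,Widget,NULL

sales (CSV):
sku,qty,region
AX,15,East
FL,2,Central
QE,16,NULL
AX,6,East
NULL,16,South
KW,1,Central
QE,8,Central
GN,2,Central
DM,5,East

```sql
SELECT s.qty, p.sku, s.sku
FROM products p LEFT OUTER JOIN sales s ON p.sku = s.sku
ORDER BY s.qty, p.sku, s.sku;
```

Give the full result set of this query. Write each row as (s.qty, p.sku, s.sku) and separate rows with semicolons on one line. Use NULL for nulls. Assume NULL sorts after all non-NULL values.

(1, KW, KW); (NULL, PD, NULL); (NULL, RF, NULL); (NULL, RF, NULL); (NULL, RF, NULL); (NULL, TH, NULL); (NULL, TH, NULL); (NULL, NULL, NULL)

LEFT JOIN keeps every row from `products`; unmatched rows get NULL for `sales`'s columns.
Matching on p.sku = s.sku. A NULL in a compared column never satisfies the condition.
- p (sku=NULL) has no partner → padded with NULL.
- p (sku=RF) has no partner → padded with NULL.
- p (sku=PD) has no partner → padded with NULL.
- p (sku=RF) has no partner → padded with NULL.
- p (sku=TH) has no partner → padded with NULL.
- p (sku=RF) has no partner → padded with NULL.
- p (sku=KW) pairs with 1 row(s) of s.
- p (sku=TH) has no partner → padded with NULL.
After projecting and ordering:
s.qty | p.sku | s.sku
1 | KW | KW
NULL | PD | NULL
NULL | RF | NULL
NULL | RF | NULL
NULL | RF | NULL
NULL | TH | NULL
NULL | TH | NULL
NULL | NULL | NULL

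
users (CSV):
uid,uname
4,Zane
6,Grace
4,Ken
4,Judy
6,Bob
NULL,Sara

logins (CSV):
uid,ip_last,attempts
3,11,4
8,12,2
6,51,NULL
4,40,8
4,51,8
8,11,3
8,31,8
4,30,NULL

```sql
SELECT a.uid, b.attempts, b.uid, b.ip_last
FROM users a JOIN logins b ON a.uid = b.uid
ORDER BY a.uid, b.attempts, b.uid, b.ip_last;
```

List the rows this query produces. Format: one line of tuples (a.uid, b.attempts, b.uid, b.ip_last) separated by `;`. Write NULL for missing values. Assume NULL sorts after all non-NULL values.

(4, 8, 4, 40); (4, 8, 4, 40); (4, 8, 4, 40); (4, 8, 4, 51); (4, 8, 4, 51); (4, 8, 4, 51); (4, NULL, 4, 30); (4, NULL, 4, 30); (4, NULL, 4, 30); (6, NULL, 6, 51); (6, NULL, 6, 51)

INNER JOIN keeps only pairs where the ON condition holds.
Matching on a.uid = b.uid. A NULL in a compared column never satisfies the condition.
- a row (uid=4): matches 3 b row(s) → 3 output row(s).
- a row (uid=6): matches 1 b row(s) → 1 output row(s).
- a row (uid=4): matches 3 b row(s) → 3 output row(s).
- a row (uid=4): matches 3 b row(s) → 3 output row(s).
- a row (uid=6): matches 1 b row(s) → 1 output row(s).
- a row (uid=NULL): no match → dropped.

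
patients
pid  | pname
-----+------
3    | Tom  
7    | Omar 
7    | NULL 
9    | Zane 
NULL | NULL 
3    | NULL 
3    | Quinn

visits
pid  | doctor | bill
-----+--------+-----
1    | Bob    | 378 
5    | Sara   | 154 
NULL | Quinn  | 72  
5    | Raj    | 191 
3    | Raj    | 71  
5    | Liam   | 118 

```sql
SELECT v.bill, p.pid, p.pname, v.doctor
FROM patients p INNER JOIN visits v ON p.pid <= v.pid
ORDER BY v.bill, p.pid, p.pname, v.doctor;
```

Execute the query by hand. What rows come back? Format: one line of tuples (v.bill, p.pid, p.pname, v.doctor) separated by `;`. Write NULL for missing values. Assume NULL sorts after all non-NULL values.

INNER JOIN keeps only pairs where the ON condition holds.
Matching on p.pid <= v.pid. A NULL in a compared column never satisfies the condition.
Matched pairs: 12.

(71, 3, Quinn, Raj); (71, 3, Tom, Raj); (71, 3, NULL, Raj); (118, 3, Quinn, Liam); (118, 3, Tom, Liam); (118, 3, NULL, Liam); (154, 3, Quinn, Sara); (154, 3, Tom, Sara); (154, 3, NULL, Sara); (191, 3, Quinn, Raj); (191, 3, Tom, Raj); (191, 3, NULL, Raj)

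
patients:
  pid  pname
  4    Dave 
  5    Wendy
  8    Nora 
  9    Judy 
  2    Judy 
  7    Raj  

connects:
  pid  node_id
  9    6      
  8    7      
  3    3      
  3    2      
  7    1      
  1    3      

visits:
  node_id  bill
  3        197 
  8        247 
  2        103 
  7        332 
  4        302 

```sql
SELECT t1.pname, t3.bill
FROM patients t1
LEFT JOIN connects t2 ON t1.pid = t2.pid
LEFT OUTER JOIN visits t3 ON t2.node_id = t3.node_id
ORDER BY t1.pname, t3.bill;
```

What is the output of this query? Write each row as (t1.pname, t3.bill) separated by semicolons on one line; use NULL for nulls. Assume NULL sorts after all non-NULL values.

Joins associate left-to-right: patients LEFT JOIN connects on pid gives 6 intermediate row(s).
Then LEFT JOIN `visits t3` on node_id: each of those 6 rows is kept; rows whose t2.node_id has no match in t3 get NULL for t3's columns.

(Dave, NULL); (Judy, NULL); (Judy, NULL); (Nora, 332); (Raj, NULL); (Wendy, NULL)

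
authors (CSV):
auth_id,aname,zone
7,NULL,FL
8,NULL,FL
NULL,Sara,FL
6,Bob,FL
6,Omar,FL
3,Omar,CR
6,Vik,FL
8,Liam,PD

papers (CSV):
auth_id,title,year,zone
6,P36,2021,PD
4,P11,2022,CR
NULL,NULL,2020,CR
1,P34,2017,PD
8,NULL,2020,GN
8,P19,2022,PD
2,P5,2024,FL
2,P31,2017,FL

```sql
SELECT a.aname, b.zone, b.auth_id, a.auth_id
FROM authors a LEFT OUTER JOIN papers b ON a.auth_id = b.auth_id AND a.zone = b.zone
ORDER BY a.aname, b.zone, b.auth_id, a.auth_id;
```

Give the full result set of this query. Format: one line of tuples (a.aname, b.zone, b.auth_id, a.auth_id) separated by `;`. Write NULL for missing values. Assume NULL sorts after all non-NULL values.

LEFT JOIN keeps every row from `authors`; unmatched rows get NULL for `papers`'s columns.
Matching on a.auth_id = b.auth_id AND a.zone = b.zone. A NULL in a compared column never satisfies the condition.
- a (auth_id=7, zone=FL) has no partner → padded with NULL.
- a (auth_id=8, zone=FL) has no partner → padded with NULL.
- a (auth_id=NULL, zone=FL) has no partner → padded with NULL.
- a (auth_id=6, zone=FL) has no partner → padded with NULL.
- a (auth_id=6, zone=FL) has no partner → padded with NULL.
- a (auth_id=3, zone=CR) has no partner → padded with NULL.
- a (auth_id=6, zone=FL) has no partner → padded with NULL.
- a (auth_id=8, zone=PD) pairs with 1 row(s) of b.
After projecting and ordering:
a.aname | b.zone | b.auth_id | a.auth_id
Bob | NULL | NULL | 6
Liam | PD | 8 | 8
Omar | NULL | NULL | 3
Omar | NULL | NULL | 6
Sara | NULL | NULL | NULL
Vik | NULL | NULL | 6
NULL | NULL | NULL | 7
NULL | NULL | NULL | 8

(Bob, NULL, NULL, 6); (Liam, PD, 8, 8); (Omar, NULL, NULL, 3); (Omar, NULL, NULL, 6); (Sara, NULL, NULL, NULL); (Vik, NULL, NULL, 6); (NULL, NULL, NULL, 7); (NULL, NULL, NULL, 8)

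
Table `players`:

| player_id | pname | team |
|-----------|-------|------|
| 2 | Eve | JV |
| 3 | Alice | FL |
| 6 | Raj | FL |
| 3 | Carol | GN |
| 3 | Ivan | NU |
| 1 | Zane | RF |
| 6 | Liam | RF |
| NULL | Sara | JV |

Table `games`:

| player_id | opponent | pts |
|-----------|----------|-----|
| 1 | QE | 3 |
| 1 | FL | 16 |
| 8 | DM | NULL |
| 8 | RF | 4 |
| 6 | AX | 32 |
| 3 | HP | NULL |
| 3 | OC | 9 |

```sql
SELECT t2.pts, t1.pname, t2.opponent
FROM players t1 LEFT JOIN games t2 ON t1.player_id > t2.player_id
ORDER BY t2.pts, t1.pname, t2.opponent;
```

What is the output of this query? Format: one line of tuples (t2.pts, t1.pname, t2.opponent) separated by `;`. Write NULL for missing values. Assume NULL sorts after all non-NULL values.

(3, Alice, QE); (3, Carol, QE); (3, Eve, QE); (3, Ivan, QE); (3, Liam, QE); (3, Raj, QE); (9, Liam, OC); (9, Raj, OC); (16, Alice, FL); (16, Carol, FL); (16, Eve, FL); (16, Ivan, FL); (16, Liam, FL); (16, Raj, FL); (NULL, Liam, HP); (NULL, Raj, HP); (NULL, Sara, NULL); (NULL, Zane, NULL)

LEFT JOIN keeps every row from `players`; unmatched rows get NULL for `games`'s columns.
Matching on t1.player_id > t2.player_id. A NULL in a compared column never satisfies the condition.
- player_id=2: 2 matching t2 row(s), so 2 row(s) emitted.
- player_id=3: 2 matching t2 row(s), so 2 row(s) emitted.
- player_id=6: 4 matching t2 row(s), so 4 row(s) emitted.
- player_id=3: 2 matching t2 row(s), so 2 row(s) emitted.
- player_id=3: 2 matching t2 row(s), so 2 row(s) emitted.
- player_id=1: no t2 row matches, row kept with t2 columns NULL.
- player_id=6: 4 matching t2 row(s), so 4 row(s) emitted.
- player_id=NULL: no t2 row matches, row kept with t2 columns NULL.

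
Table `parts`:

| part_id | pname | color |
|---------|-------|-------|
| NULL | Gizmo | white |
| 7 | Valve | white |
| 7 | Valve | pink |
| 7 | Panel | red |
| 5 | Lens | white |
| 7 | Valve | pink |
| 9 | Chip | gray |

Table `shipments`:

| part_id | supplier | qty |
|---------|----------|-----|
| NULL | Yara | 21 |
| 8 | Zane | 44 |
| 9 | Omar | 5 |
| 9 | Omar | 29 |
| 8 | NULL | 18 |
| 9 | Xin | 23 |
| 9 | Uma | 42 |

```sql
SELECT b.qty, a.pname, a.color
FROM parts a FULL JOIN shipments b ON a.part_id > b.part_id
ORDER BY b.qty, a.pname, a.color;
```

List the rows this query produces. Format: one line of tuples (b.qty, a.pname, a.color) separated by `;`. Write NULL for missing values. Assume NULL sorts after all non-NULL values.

FULL OUTER JOIN keeps every row from both sides; unmatched rows get NULL for the other side's columns.
Matching on a.part_id > b.part_id. A NULL in a compared column never satisfies the condition.
- a[0] part_id=NULL → no match; kept with NULLs on the b side.
- a[1] part_id=7 → no match; kept with NULLs on the b side.
- a[2] part_id=7 → no match; kept with NULLs on the b side.
- a[3] part_id=7 → no match; kept with NULLs on the b side.
- a[4] part_id=5 → no match; kept with NULLs on the b side.
- a[5] part_id=7 → no match; kept with NULLs on the b side.
- a[6] part_id=9 → 2 match(es) in b → 2 row(s).
- plus 5 unmatched b row(s), each kept with NULL a columns.

(5, NULL, NULL); (18, Chip, gray); (21, NULL, NULL); (23, NULL, NULL); (29, NULL, NULL); (42, NULL, NULL); (44, Chip, gray); (NULL, Gizmo, white); (NULL, Lens, white); (NULL, Panel, red); (NULL, Valve, pink); (NULL, Valve, pink); (NULL, Valve, white)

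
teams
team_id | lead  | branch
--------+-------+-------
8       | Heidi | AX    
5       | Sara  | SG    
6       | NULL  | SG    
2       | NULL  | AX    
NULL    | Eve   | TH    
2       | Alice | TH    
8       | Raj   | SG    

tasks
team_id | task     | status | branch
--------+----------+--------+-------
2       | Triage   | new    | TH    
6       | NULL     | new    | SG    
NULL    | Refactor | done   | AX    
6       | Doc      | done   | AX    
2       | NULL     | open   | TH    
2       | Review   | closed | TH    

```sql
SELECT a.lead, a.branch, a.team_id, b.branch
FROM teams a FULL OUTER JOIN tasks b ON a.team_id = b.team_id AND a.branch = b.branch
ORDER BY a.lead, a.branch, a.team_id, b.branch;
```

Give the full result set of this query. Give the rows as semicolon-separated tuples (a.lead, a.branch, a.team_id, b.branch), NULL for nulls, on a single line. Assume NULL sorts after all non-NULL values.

(Alice, TH, 2, TH); (Alice, TH, 2, TH); (Alice, TH, 2, TH); (Eve, TH, NULL, NULL); (Heidi, AX, 8, NULL); (Raj, SG, 8, NULL); (Sara, SG, 5, NULL); (NULL, AX, 2, NULL); (NULL, SG, 6, SG); (NULL, NULL, NULL, AX); (NULL, NULL, NULL, AX)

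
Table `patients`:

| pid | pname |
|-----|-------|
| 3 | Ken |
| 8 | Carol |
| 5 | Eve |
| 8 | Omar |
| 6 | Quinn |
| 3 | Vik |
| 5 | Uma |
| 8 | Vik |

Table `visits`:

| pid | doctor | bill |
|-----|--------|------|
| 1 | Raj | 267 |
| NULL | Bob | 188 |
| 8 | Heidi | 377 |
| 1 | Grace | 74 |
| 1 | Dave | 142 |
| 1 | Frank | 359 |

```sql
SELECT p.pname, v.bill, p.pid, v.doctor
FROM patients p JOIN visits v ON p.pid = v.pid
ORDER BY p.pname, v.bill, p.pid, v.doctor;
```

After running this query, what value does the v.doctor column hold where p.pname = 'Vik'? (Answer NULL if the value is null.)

INNER JOIN keeps only pairs where the ON condition holds.
Matching on p.pid = v.pid. A NULL in a compared column never satisfies the condition.
- p row (pid=3): no match → dropped.
- p row (pid=8): matches 1 v row(s) → 1 output row(s).
- p row (pid=5): no match → dropped.
- p row (pid=8): matches 1 v row(s) → 1 output row(s).
- p row (pid=6): no match → dropped.
- p row (pid=3): no match → dropped.
- p row (pid=5): no match → dropped.
- p row (pid=8): matches 1 v row(s) → 1 output row(s).

Heidi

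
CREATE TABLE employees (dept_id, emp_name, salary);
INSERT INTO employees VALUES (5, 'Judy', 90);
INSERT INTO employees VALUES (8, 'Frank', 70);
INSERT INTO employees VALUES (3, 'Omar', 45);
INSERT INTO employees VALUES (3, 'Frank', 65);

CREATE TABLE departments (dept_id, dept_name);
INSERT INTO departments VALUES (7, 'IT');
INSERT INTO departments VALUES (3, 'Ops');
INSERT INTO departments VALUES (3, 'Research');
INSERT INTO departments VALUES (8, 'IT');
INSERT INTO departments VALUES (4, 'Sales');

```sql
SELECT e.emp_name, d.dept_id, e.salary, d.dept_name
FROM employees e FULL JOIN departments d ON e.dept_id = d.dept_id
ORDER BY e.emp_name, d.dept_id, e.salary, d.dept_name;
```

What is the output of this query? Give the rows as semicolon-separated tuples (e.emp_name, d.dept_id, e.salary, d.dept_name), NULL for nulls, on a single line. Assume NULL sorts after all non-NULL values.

FULL OUTER JOIN keeps every row from both sides; unmatched rows get NULL for the other side's columns.
Matching on e.dept_id = d.dept_id.
- dept_id=5: no d row matches, row kept with d columns NULL.
- dept_id=8: 1 matching d row(s), so 1 row(s) emitted.
- dept_id=3: 2 matching d row(s), so 2 row(s) emitted.
- dept_id=3: 2 matching d row(s), so 2 row(s) emitted.
- 2 d row(s) had no e match → kept, e columns NULL.
After projecting and ordering:
e.emp_name | d.dept_id | e.salary | d.dept_name
Frank | 3 | 65 | Ops
Frank | 3 | 65 | Research
Frank | 8 | 70 | IT
Judy | NULL | 90 | NULL
Omar | 3 | 45 | Ops
Omar | 3 | 45 | Research
NULL | 4 | NULL | Sales
NULL | 7 | NULL | IT

(Frank, 3, 65, Ops); (Frank, 3, 65, Research); (Frank, 8, 70, IT); (Judy, NULL, 90, NULL); (Omar, 3, 45, Ops); (Omar, 3, 45, Research); (NULL, 4, NULL, Sales); (NULL, 7, NULL, IT)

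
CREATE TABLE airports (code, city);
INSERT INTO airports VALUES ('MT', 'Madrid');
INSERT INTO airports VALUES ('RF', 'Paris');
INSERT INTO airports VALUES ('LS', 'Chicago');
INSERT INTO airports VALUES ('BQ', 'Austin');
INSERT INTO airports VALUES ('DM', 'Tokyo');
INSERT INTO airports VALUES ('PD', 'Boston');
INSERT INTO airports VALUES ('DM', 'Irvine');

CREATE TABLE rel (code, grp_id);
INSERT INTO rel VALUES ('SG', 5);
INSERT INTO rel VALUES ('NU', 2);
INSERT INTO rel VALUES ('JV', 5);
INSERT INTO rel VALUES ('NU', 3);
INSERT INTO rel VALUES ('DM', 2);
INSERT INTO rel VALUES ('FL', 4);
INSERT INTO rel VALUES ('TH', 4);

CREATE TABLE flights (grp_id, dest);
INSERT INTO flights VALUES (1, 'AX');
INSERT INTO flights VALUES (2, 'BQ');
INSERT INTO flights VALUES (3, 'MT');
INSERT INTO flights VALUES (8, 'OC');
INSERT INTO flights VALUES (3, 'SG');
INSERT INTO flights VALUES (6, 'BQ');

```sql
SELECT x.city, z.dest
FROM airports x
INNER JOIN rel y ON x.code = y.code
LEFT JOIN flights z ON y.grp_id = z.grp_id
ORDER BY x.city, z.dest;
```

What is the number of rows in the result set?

Joins associate left-to-right: airports INNER JOIN rel on code gives 2 intermediate row(s).
Then LEFT JOIN `flights z` on grp_id: each of those 2 rows is kept; rows whose y.grp_id has no match in z get NULL for z's columns.
Result: 2 row(s).

2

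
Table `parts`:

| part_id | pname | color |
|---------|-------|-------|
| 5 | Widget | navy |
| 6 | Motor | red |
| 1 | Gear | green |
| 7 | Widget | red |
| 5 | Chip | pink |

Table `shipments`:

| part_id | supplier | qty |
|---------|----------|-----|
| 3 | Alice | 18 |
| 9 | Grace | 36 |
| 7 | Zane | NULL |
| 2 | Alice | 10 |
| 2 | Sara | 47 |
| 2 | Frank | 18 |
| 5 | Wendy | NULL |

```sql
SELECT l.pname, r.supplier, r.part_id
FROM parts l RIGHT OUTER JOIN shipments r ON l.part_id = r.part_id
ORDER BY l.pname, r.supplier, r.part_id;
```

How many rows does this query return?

8

RIGHT JOIN keeps every row from `shipments`; unmatched rows get NULL for `parts`'s columns.
Matching on l.part_id = r.part_id.
Matched pairs: 3; unmatched r rows kept: 5.
Total: 3 matched + 5 padded = 8 rows.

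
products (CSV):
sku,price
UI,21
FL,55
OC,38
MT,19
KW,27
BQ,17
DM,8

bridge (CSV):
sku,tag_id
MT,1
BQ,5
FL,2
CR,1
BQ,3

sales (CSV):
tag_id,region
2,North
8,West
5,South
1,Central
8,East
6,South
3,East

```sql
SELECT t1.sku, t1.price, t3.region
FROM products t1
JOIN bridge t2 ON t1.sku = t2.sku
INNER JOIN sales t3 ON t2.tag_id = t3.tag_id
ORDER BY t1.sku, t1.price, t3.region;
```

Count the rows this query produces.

4

Evaluate left to right. First `products t1 INNER JOIN bridge t2` on sku: 4 row(s).
Then INNER JOIN `sales t3` on tag_id: keep only rows whose t2.tag_id appears in t3.
Result: 4 row(s).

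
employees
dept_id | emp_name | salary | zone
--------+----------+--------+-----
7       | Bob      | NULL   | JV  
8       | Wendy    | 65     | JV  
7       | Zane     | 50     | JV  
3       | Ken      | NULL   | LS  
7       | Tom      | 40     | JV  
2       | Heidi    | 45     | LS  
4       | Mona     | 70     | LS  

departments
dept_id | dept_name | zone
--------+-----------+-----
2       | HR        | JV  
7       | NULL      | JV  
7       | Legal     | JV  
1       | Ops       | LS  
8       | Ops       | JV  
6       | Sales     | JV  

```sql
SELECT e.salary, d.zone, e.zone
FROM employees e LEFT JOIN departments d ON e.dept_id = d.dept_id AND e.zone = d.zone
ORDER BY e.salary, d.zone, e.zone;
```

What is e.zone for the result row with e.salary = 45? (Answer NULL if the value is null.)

LEFT JOIN keeps every row from `employees`; unmatched rows get NULL for `departments`'s columns.
Matching on e.dept_id = d.dept_id AND e.zone = d.zone.
- e row (dept_id=7, zone=JV): matches 2 d row(s) → 2 output row(s).
- e row (dept_id=8, zone=JV): matches 1 d row(s) → 1 output row(s).
- e row (dept_id=7, zone=JV): matches 2 d row(s) → 2 output row(s).
- e row (dept_id=3, zone=LS): no match → kept, d columns NULL.
- e row (dept_id=7, zone=JV): matches 2 d row(s) → 2 output row(s).
- e row (dept_id=2, zone=LS): no match → kept, d columns NULL.
- e row (dept_id=4, zone=LS): no match → kept, d columns NULL.

LS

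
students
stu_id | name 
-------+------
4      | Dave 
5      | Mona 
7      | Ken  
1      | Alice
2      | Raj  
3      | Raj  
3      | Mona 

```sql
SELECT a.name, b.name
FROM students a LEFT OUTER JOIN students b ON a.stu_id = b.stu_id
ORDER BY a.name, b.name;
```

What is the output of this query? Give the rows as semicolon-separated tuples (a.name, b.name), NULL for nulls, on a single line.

LEFT JOIN keeps every row from `students a`; unmatched rows get NULL for `students b`'s columns.
Matching on a.stu_id = b.stu_id.
- stu_id=4: 1 matching b row(s), so 1 row(s) emitted.
- stu_id=5: 1 matching b row(s), so 1 row(s) emitted.
- stu_id=7: 1 matching b row(s), so 1 row(s) emitted.
- stu_id=1: 1 matching b row(s), so 1 row(s) emitted.
- stu_id=2: 1 matching b row(s), so 1 row(s) emitted.
- stu_id=3: 2 matching b row(s), so 2 row(s) emitted.
- stu_id=3: 2 matching b row(s), so 2 row(s) emitted.
After projecting and ordering:
a.name | b.name
Alice | Alice
Dave | Dave
Ken | Ken
Mona | Mona
Mona | Mona
Mona | Raj
Raj | Mona
Raj | Raj
Raj | Raj

(Alice, Alice); (Dave, Dave); (Ken, Ken); (Mona, Mona); (Mona, Mona); (Mona, Raj); (Raj, Mona); (Raj, Raj); (Raj, Raj)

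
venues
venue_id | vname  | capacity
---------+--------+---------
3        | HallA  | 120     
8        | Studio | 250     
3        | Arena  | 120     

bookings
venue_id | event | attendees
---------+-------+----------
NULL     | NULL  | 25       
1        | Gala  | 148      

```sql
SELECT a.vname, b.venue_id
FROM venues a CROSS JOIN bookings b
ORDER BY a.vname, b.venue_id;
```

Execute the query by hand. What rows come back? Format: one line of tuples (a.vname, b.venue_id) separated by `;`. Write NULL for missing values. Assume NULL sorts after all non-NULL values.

(Arena, 1); (Arena, NULL); (HallA, 1); (HallA, NULL); (Studio, 1); (Studio, NULL)

CROSS JOIN pairs every row of `venues` with every row of `bookings`: 3 × 2 = 6 rows.
After projecting and ordering:
a.vname | b.venue_id
Arena | 1
Arena | NULL
HallA | 1
HallA | NULL
Studio | 1
Studio | NULL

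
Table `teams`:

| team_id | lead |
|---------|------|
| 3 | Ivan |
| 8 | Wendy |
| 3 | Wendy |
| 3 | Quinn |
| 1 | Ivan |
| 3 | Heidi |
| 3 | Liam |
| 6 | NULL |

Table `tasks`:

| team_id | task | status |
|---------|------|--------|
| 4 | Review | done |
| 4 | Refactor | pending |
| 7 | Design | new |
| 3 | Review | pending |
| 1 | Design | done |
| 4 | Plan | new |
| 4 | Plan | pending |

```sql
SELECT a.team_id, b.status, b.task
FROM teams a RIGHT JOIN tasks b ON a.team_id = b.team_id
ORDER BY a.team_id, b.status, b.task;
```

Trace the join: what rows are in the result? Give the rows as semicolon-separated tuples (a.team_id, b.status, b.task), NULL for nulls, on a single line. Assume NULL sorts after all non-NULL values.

(1, done, Design); (3, pending, Review); (3, pending, Review); (3, pending, Review); (3, pending, Review); (3, pending, Review); (NULL, done, Review); (NULL, new, Design); (NULL, new, Plan); (NULL, pending, Plan); (NULL, pending, Refactor)

RIGHT JOIN keeps every row from `tasks`; unmatched rows get NULL for `teams`'s columns.
Matching on a.team_id = b.team_id.
Matched pairs: 6; unmatched b rows kept: 5.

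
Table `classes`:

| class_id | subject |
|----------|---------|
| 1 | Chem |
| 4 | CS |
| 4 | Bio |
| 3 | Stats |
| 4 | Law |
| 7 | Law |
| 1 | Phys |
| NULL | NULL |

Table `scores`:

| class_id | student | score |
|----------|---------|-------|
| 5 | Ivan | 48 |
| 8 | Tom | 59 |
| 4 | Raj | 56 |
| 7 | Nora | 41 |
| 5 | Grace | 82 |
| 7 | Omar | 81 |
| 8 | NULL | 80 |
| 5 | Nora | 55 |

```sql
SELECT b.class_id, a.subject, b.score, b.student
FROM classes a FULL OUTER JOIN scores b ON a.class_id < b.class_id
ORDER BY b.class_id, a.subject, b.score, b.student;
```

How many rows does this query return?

FULL OUTER JOIN keeps every row from both sides; unmatched rows get NULL for the other side's columns.
Matching on a.class_id < b.class_id. A NULL in a compared column never satisfies the condition.
- a row (class_id=1): matches 8 b row(s) → 8 output row(s).
- a row (class_id=4): matches 7 b row(s) → 7 output row(s).
- a row (class_id=4): matches 7 b row(s) → 7 output row(s).
- a row (class_id=3): matches 8 b row(s) → 8 output row(s).
- a row (class_id=4): matches 7 b row(s) → 7 output row(s).
- a row (class_id=7): matches 2 b row(s) → 2 output row(s).
- a row (class_id=1): matches 8 b row(s) → 8 output row(s).
- a row (class_id=NULL): no match → kept, b columns NULL.
Total: 47 matched + 1 padded = 48 rows.

48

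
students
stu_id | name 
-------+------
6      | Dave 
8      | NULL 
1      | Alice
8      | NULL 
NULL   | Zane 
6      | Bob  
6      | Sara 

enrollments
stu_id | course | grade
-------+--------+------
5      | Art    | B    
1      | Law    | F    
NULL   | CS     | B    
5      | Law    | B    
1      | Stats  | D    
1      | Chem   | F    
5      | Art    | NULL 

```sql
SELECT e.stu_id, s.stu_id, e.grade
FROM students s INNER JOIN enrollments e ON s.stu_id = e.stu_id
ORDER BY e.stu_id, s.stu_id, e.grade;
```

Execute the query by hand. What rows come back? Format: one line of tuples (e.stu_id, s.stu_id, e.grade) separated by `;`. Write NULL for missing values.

(1, 1, D); (1, 1, F); (1, 1, F)

INNER JOIN keeps only pairs where the ON condition holds.
Matching on s.stu_id = e.stu_id. A NULL in a compared column never satisfies the condition.
Matched pairs: 3.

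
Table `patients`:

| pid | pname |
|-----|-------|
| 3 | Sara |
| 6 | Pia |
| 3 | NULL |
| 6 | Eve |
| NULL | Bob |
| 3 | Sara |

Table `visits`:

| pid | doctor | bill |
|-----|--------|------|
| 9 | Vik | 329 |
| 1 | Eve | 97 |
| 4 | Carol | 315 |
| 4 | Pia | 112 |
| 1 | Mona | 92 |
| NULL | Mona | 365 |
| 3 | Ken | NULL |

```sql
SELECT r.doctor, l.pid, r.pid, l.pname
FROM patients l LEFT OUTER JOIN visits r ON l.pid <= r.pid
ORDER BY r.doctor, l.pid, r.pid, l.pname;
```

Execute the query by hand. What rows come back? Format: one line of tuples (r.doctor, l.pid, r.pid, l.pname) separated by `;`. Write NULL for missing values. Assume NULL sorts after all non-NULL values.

LEFT JOIN keeps every row from `patients`; unmatched rows get NULL for `visits`'s columns.
Matching on l.pid <= r.pid. A NULL in a compared column never satisfies the condition.
- l (pid=3) pairs with 4 row(s) of r.
- l (pid=6) pairs with 1 row(s) of r.
- l (pid=3) pairs with 4 row(s) of r.
- l (pid=6) pairs with 1 row(s) of r.
- l (pid=NULL) has no partner → padded with NULL.
- l (pid=3) pairs with 4 row(s) of r.

(Carol, 3, 4, Sara); (Carol, 3, 4, Sara); (Carol, 3, 4, NULL); (Ken, 3, 3, Sara); (Ken, 3, 3, Sara); (Ken, 3, 3, NULL); (Pia, 3, 4, Sara); (Pia, 3, 4, Sara); (Pia, 3, 4, NULL); (Vik, 3, 9, Sara); (Vik, 3, 9, Sara); (Vik, 3, 9, NULL); (Vik, 6, 9, Eve); (Vik, 6, 9, Pia); (NULL, NULL, NULL, Bob)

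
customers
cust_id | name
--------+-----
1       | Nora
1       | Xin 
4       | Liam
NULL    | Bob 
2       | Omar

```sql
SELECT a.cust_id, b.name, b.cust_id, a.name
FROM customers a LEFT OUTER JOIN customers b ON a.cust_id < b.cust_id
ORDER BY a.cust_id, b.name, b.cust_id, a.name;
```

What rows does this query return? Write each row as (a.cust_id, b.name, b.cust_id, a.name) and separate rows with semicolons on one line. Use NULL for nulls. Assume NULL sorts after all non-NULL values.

LEFT JOIN keeps every row from `customers a`; unmatched rows get NULL for `customers b`'s columns.
Matching on a.cust_id < b.cust_id. A NULL in a compared column never satisfies the condition.
Matched pairs: 5; unmatched a rows kept: 2.

(1, Liam, 4, Nora); (1, Liam, 4, Xin); (1, Omar, 2, Nora); (1, Omar, 2, Xin); (2, Liam, 4, Omar); (4, NULL, NULL, Liam); (NULL, NULL, NULL, Bob)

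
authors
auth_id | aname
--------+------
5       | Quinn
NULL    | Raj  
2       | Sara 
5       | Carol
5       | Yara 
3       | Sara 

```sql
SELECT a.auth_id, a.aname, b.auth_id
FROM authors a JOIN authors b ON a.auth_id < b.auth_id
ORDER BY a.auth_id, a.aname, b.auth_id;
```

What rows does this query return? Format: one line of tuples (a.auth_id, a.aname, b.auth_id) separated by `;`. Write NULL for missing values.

(2, Sara, 3); (2, Sara, 5); (2, Sara, 5); (2, Sara, 5); (3, Sara, 5); (3, Sara, 5); (3, Sara, 5)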